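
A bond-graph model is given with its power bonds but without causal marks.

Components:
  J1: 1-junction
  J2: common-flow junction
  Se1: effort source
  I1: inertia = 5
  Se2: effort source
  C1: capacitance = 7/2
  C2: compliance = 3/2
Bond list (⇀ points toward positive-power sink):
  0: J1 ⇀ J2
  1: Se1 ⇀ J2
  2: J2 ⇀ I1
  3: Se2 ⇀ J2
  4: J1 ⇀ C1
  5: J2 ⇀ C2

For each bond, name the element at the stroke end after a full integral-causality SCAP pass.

β0 →J2
β1 →J2
β2 →I1
β3 →J2
β4 →J1
β5 →J2

β1 →J2  (Se1 fixes effort; stroke away)
β3 →J2  (Se2: effort source, stroke at far end)
β2 →I1  (I1 integral (f out))
β0 →J2  (common-f at J2 fixed by 2)
β5 →J2  (1-jn J2 has f-setter on 2)
β4 →J1  (J1: bond 0 brought flow, rest push out)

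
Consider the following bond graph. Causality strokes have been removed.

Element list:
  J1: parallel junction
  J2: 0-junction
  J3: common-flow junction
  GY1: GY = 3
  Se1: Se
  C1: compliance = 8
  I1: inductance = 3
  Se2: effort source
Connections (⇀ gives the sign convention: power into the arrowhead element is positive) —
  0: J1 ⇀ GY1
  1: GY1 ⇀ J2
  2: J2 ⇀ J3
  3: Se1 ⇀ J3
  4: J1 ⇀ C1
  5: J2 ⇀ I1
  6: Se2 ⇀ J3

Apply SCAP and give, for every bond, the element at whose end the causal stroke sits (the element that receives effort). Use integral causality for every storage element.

β3 |J3  (source Se1 imposes e)
β6 |J3  (Se2 fixes effort; stroke away)
β2 |J2  (J3: last free bond brings flow in)
β1 |GY1  (J2: bond 2 brought effort, rest push out)
β5 |I1  (0-jn J2 has e-setter on 2)
β0 |GY1  (GY GY1: same side as bond 1)
β4 |J1  (J1 needs exactly one e-in)

#0 →GY1
#1 →GY1
#2 →J2
#3 →J3
#4 →J1
#5 →I1
#6 →J3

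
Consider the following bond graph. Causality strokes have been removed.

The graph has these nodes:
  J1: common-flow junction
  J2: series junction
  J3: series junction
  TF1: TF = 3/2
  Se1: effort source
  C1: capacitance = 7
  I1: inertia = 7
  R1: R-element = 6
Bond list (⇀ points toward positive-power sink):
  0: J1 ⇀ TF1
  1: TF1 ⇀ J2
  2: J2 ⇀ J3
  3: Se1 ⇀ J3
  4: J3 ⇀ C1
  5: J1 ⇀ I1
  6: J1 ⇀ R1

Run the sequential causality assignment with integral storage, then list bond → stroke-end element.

bond 0 →J1
bond 1 →TF1
bond 2 →J2
bond 3 →J3
bond 4 →J3
bond 5 →I1
bond 6 →J1

bond 3 |J3  (Se1: effort source, stroke at far end)
bond 4 |J3  (C1 outputs effort q/C1)
bond 2 |J2  (J3: last free bond brings flow in)
bond 1 |TF1  (only one flow-in slot at J2)
bond 0 |J1  (TF1: transformer flips bond 1)
bond 5 |I1  (prefer integral on I1)
bond 6 |J1  (J1: bond 5 brought flow, rest push out)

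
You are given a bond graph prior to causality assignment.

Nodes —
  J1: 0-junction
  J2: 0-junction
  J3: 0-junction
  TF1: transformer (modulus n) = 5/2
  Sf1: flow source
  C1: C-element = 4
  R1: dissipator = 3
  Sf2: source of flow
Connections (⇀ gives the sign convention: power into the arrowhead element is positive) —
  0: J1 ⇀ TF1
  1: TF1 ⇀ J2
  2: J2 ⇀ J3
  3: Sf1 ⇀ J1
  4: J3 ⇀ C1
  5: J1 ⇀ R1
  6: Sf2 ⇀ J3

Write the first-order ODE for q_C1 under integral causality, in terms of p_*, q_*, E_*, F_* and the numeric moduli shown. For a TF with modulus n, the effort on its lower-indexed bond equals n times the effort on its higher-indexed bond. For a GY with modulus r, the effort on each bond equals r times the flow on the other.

dq_C1/dt = 5*F_Sf1/2 + F_Sf2 - 25*q_C1/48

#3 stroke→Sf1  (Sf1: flow source, stroke at near end)
#6 stroke→Sf2  (Sf2 fixes flow; stroke at Sf2)
#4 stroke→J3  (prefer integral on C1)
#2 stroke→J2  (common-e at J3 fixed by 4)
#1 stroke→TF1  (J2: bond 2 brought effort, rest push out)
#0 stroke→J1  (TF TF1: opposite of bond 1)
#5 stroke→R1  (J1 effort already set via bond 0)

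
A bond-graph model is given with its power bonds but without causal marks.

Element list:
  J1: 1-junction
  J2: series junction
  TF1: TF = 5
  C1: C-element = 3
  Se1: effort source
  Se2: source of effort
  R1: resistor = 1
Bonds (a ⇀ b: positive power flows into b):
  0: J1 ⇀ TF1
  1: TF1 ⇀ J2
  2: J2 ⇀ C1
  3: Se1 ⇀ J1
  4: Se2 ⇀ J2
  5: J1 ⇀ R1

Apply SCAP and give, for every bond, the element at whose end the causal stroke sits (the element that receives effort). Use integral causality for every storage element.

bond 0 stroke→J1
bond 1 stroke→TF1
bond 2 stroke→J2
bond 3 stroke→J1
bond 4 stroke→J2
bond 5 stroke→R1

b3 |J1  (Se1 fixes effort; stroke away)
b4 |J2  (Se2: effort source, stroke at far end)
b2 |J2  (prefer integral on C1)
b1 |TF1  (only one flow-in slot at J2)
b0 |J1  (TF1 one-in-one-out from 1)
b5 |R1  (only one flow-in slot at J1)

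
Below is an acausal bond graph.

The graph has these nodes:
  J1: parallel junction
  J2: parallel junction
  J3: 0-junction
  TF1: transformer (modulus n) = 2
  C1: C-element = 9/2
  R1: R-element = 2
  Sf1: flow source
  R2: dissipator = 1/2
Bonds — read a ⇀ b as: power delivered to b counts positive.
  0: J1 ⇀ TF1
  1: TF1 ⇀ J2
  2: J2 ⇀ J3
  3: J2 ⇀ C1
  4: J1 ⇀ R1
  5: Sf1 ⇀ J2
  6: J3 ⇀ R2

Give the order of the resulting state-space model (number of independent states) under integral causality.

bond 5 →Sf1  (Sf1 fixes flow; stroke at Sf1)
bond 3 →J2  (C1 integral (e out))
bond 1 →TF1  (J2: bond 3 brought effort, rest push out)
bond 2 →J3  (J2 effort already set via bond 3)
bond 6 →R2  (J3: bond 2 brought effort, rest push out)
bond 0 →J1  (through TF1, causality passes straight; one stroke at TF1)
bond 4 →R1  (J1 effort already set via bond 0)

1  (C1 all integral)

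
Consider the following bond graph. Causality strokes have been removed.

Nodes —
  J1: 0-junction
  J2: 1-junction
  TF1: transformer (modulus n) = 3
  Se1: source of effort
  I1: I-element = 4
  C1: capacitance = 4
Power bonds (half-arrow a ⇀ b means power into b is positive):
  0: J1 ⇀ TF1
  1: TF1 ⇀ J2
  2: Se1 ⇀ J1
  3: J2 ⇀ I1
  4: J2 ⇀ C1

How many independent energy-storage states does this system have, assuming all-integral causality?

2  (C1, I1 all integral)

b2 →J1  (Se1: effort source, stroke at far end)
b0 →TF1  (J1 effort already set via bond 2)
b1 →J2  (through TF1, causality passes straight; one stroke at TF1)
b3 →I1  (I1 outputs flow p/I1)
b4 →J2  (common-f at J2 fixed by 3)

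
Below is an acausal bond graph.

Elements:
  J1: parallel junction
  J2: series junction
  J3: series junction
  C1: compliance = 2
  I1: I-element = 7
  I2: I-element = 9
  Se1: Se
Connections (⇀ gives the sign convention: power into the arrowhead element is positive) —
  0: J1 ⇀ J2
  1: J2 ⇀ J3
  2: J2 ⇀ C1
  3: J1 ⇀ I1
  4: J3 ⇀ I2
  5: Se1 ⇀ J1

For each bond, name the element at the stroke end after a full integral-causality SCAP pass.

b5 →J1  (Se1: effort source, stroke at far end)
b0 →J2  (common-e at J1 fixed by 5)
b3 →I1  (0-jn J1 has e-setter on 5)
b2 →J2  (C1: C, integral causality)
b1 →J3  (J2 needs exactly one f-in)
b4 →I2  (J3 needs exactly one f-in)

bond 0 stroke→J2
bond 1 stroke→J3
bond 2 stroke→J2
bond 3 stroke→I1
bond 4 stroke→I2
bond 5 stroke→J1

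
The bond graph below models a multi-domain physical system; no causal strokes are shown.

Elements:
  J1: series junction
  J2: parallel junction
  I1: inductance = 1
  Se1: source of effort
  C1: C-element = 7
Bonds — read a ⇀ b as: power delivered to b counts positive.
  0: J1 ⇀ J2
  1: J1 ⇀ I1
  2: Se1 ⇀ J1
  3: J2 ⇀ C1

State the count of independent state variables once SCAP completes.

2  (C1, I1 all integral)

bond 2 stroke→J1  (source Se1 imposes e)
bond 1 stroke→I1  (prefer integral on I1)
bond 0 stroke→J1  (J1 flow already set via bond 1)
bond 3 stroke→J2  (closing 0-jn rule on J2)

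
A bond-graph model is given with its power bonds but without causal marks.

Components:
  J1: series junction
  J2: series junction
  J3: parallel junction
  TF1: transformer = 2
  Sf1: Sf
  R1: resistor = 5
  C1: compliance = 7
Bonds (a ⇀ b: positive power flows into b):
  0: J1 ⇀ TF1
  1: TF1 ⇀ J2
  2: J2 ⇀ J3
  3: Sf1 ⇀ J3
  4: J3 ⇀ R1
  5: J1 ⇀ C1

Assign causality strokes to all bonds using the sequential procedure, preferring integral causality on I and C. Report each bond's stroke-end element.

b3 →Sf1  (source Sf1 imposes f)
b5 →J1  (C1 outputs effort q/C1)
b0 →TF1  (J1: last free bond brings flow in)
b1 →J2  (TF1: transformer flips bond 0)
b2 →J3  (J2: last free bond brings flow in)
b4 →R1  (J3 effort already set via bond 2)

bond 0 →TF1
bond 1 →J2
bond 2 →J3
bond 3 →Sf1
bond 4 →R1
bond 5 →J1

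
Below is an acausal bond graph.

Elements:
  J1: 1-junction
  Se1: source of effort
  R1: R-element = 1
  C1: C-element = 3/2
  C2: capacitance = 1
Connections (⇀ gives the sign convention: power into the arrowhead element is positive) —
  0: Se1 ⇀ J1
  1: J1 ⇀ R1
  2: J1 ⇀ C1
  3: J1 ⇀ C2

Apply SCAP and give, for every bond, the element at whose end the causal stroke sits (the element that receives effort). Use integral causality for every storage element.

bond 0 stroke→J1
bond 1 stroke→R1
bond 2 stroke→J1
bond 3 stroke→J1

bond 0 →J1  (source Se1 imposes e)
bond 2 →J1  (prefer integral on C1)
bond 3 →J1  (prefer integral on C2)
bond 1 →R1  (J1: last free bond brings flow in)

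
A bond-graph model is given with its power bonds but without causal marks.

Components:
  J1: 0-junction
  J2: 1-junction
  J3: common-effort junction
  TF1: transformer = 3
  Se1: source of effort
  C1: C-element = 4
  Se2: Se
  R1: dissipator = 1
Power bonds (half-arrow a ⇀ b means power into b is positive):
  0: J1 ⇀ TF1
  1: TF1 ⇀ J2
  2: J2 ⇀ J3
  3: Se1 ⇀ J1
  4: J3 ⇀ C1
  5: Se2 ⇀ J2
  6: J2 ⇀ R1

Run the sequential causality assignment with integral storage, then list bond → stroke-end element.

bond 0 stroke at TF1
bond 1 stroke at J2
bond 2 stroke at J2
bond 3 stroke at J1
bond 4 stroke at J3
bond 5 stroke at J2
bond 6 stroke at R1

b3 |J1  (Se1: effort source, stroke at far end)
b5 |J2  (source Se2 imposes e)
b0 |TF1  (J1: bond 3 brought effort, rest push out)
b1 |J2  (TF1: transformer flips bond 0)
b4 |J3  (C1: C, integral causality)
b2 |J2  (J3: bond 4 brought effort, rest push out)
b6 |R1  (closing 1-jn rule on J2)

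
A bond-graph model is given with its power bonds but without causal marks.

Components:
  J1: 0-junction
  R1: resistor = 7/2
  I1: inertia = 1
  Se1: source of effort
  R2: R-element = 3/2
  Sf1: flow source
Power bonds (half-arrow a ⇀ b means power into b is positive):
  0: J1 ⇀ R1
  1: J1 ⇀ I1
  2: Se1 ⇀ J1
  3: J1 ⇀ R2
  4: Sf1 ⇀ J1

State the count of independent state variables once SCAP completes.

1  (I1 all integral)

β2 |J1  (source Se1 imposes e)
β4 |Sf1  (Sf1 fixes flow; stroke at Sf1)
β0 |R1  (J1 effort already set via bond 2)
β1 |I1  (J1 effort already set via bond 2)
β3 |R2  (J1 effort already set via bond 2)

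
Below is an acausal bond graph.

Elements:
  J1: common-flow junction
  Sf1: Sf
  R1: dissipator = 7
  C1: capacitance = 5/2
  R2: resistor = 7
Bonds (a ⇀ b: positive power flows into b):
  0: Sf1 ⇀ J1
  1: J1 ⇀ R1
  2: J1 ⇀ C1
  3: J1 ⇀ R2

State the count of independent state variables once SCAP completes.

bond 0 →Sf1  (Sf1 (Sf) sets flow on bond)
bond 1 →J1  (common-f at J1 fixed by 0)
bond 2 →J1  (J1: bond 0 brought flow, rest push out)
bond 3 →J1  (J1: bond 0 brought flow, rest push out)

1  (C1 all integral)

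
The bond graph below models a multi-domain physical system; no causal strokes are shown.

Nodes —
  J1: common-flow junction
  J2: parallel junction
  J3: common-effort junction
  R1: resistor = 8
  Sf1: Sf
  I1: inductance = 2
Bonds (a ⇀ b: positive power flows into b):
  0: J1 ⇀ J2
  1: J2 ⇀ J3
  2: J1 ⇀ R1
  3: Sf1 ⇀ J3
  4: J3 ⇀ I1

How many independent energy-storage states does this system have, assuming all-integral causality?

1  (I1 all integral)

#3 stroke→Sf1  (Sf1: flow source, stroke at near end)
#4 stroke→I1  (I1 outputs flow p/I1)
#1 stroke→J3  (J3 needs exactly one e-in)
#0 stroke→J2  (J2 needs exactly one e-in)
#2 stroke→J1  (J1 flow already set via bond 0)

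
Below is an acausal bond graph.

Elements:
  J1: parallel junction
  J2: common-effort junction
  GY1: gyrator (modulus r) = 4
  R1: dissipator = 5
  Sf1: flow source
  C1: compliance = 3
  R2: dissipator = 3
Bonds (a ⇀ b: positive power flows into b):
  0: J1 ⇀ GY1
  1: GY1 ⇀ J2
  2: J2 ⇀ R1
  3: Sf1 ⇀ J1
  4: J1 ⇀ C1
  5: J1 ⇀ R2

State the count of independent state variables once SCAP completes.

bond 3 stroke→Sf1  (source Sf1 imposes f)
bond 4 stroke→J1  (C1 integral (e out))
bond 0 stroke→GY1  (common-e at J1 fixed by 4)
bond 5 stroke→R2  (common-e at J1 fixed by 4)
bond 1 stroke→GY1  (GY GY1: same side as bond 0)
bond 2 stroke→J2  (only one effort-in slot at J2)

1  (C1 all integral)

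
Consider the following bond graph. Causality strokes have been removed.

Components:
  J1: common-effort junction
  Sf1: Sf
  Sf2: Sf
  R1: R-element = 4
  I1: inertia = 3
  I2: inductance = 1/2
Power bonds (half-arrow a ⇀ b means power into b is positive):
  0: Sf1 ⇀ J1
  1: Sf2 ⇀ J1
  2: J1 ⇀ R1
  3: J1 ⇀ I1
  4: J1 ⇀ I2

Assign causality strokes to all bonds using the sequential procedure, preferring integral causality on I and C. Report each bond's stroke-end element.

b0 |Sf1  (Sf1 fixes flow; stroke at Sf1)
b1 |Sf2  (Sf2: flow source, stroke at near end)
b3 |I1  (prefer integral on I1)
b4 |I2  (I2: I, integral causality)
b2 |J1  (closing 0-jn rule on J1)

#0 →Sf1
#1 →Sf2
#2 →J1
#3 →I1
#4 →I2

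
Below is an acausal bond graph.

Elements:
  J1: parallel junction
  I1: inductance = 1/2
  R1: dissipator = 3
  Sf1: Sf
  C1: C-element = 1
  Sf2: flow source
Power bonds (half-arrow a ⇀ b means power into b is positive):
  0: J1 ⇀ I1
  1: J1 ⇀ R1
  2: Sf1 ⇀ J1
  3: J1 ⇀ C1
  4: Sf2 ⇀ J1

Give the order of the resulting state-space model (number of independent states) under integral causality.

bond 2 stroke at Sf1  (Sf1: flow source, stroke at near end)
bond 4 stroke at Sf2  (Sf2 (Sf) sets flow on bond)
bond 0 stroke at I1  (I1 outputs flow p/I1)
bond 3 stroke at J1  (C1: C, integral causality)
bond 1 stroke at R1  (J1: bond 3 brought effort, rest push out)

2  (C1, I1 all integral)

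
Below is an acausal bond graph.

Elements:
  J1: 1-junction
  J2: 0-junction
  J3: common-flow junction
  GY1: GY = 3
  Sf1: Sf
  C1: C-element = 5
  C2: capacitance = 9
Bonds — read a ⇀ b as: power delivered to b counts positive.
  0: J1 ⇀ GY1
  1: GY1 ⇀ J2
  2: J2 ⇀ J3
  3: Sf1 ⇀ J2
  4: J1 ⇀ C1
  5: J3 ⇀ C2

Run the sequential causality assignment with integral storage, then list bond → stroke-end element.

b0 →GY1
b1 →GY1
b2 →J2
b3 →Sf1
b4 →J1
b5 →J3

bond 3 stroke at Sf1  (Sf1 (Sf) sets flow on bond)
bond 4 stroke at J1  (C1 outputs effort q/C1)
bond 0 stroke at GY1  (closing 1-jn rule on J1)
bond 1 stroke at GY1  (GY GY1: same side as bond 0)
bond 2 stroke at J2  (J2 needs exactly one e-in)
bond 5 stroke at J3  (J3: bond 2 brought flow, rest push out)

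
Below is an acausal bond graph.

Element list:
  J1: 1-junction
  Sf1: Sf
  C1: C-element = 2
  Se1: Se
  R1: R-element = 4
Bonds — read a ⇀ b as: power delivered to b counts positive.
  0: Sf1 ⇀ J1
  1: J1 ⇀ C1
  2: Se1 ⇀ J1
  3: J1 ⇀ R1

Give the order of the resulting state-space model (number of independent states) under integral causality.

#0 stroke→Sf1  (Sf1 (Sf) sets flow on bond)
#2 stroke→J1  (Se1 (Se) sets effort on bond)
#1 stroke→J1  (1-jn J1 has f-setter on 0)
#3 stroke→J1  (1-jn J1 has f-setter on 0)

1  (C1 all integral)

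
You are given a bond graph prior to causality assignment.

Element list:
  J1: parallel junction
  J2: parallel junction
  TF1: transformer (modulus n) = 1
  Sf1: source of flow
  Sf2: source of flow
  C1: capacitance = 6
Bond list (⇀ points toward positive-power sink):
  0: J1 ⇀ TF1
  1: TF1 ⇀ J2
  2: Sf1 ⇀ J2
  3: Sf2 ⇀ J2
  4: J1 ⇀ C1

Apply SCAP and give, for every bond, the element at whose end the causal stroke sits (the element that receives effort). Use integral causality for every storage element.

b2 →Sf1  (Sf1: flow source, stroke at near end)
b3 →Sf2  (Sf2 fixes flow; stroke at Sf2)
b1 →J2  (J2 needs exactly one e-in)
b0 →TF1  (TF1: transformer flips bond 1)
b4 →J1  (J1 needs exactly one e-in)

#0 |TF1
#1 |J2
#2 |Sf1
#3 |Sf2
#4 |J1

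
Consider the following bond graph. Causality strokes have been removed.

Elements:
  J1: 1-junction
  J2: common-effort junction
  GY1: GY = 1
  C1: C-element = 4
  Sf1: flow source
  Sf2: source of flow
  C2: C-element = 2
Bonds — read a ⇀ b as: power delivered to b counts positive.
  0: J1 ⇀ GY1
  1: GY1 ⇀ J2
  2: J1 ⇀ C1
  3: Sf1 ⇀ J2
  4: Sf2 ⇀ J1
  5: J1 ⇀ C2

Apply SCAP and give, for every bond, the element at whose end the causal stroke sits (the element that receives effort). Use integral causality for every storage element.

#0 →J1
#1 →J2
#2 →J1
#3 →Sf1
#4 →Sf2
#5 →J1

β3 →Sf1  (source Sf1 imposes f)
β4 →Sf2  (Sf2: flow source, stroke at near end)
β0 →J1  (common-f at J1 fixed by 4)
β2 →J1  (common-f at J1 fixed by 4)
β5 →J1  (1-jn J1 has f-setter on 4)
β1 →J2  (J2: last free bond brings effort in)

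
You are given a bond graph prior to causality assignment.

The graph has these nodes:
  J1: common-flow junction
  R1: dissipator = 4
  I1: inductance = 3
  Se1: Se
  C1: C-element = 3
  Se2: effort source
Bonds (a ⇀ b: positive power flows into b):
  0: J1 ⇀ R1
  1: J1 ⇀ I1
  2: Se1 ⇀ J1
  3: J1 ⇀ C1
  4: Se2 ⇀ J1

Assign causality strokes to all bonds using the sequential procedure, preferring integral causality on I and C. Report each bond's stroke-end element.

#2 stroke at J1  (Se1: effort source, stroke at far end)
#4 stroke at J1  (Se2 fixes effort; stroke away)
#1 stroke at I1  (I1 outputs flow p/I1)
#0 stroke at J1  (J1 flow already set via bond 1)
#3 stroke at J1  (common-f at J1 fixed by 1)

bond 0 stroke at J1
bond 1 stroke at I1
bond 2 stroke at J1
bond 3 stroke at J1
bond 4 stroke at J1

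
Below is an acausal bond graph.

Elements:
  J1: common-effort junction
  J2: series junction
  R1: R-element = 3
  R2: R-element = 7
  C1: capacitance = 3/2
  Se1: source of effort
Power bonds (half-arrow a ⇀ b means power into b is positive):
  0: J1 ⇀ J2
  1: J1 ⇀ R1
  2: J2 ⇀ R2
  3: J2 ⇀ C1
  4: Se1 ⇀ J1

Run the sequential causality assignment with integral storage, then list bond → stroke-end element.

#4 →J1  (Se1 (Se) sets effort on bond)
#0 →J2  (J1: bond 4 brought effort, rest push out)
#1 →R1  (J1 effort already set via bond 4)
#3 →J2  (C1 integral (e out))
#2 →R2  (J2: last free bond brings flow in)

b0 →J2
b1 →R1
b2 →R2
b3 →J2
b4 →J1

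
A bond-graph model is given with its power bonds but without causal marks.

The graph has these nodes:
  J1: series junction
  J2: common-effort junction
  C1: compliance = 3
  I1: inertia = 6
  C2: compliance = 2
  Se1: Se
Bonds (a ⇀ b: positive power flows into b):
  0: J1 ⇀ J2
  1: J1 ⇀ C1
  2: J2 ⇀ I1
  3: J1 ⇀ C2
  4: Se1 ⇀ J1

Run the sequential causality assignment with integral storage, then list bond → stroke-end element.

b0 stroke at J2
b1 stroke at J1
b2 stroke at I1
b3 stroke at J1
b4 stroke at J1

β4 stroke→J1  (source Se1 imposes e)
β1 stroke→J1  (prefer integral on C1)
β2 stroke→I1  (I1 outputs flow p/I1)
β0 stroke→J2  (only one effort-in slot at J2)
β3 stroke→J1  (1-jn J1 has f-setter on 0)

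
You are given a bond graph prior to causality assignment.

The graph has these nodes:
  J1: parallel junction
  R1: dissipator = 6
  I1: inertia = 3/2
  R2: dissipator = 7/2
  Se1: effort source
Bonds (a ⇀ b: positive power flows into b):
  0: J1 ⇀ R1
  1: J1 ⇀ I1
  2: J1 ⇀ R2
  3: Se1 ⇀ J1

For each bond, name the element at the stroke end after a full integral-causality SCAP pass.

β0 →R1
β1 →I1
β2 →R2
β3 →J1

β3 |J1  (Se1 (Se) sets effort on bond)
β0 |R1  (J1: bond 3 brought effort, rest push out)
β1 |I1  (J1: bond 3 brought effort, rest push out)
β2 |R2  (common-e at J1 fixed by 3)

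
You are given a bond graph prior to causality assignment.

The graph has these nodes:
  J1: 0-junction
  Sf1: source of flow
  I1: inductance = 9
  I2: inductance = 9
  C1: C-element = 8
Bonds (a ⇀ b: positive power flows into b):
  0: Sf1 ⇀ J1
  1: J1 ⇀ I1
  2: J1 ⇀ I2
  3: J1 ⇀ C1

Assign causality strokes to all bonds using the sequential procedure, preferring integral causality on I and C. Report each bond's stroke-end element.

β0 stroke at Sf1
β1 stroke at I1
β2 stroke at I2
β3 stroke at J1

b0 |Sf1  (Sf1: flow source, stroke at near end)
b1 |I1  (I1: I, integral causality)
b2 |I2  (I2 integral (f out))
b3 |J1  (only one effort-in slot at J1)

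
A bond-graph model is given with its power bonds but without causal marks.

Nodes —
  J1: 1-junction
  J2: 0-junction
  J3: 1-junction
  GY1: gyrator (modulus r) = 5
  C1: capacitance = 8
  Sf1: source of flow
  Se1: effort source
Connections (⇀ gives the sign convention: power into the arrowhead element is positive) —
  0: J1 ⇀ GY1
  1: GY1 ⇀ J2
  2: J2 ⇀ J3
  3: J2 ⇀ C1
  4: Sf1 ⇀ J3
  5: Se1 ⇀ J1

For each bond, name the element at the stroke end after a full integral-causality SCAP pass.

bond 4 stroke→Sf1  (Sf1 (Sf) sets flow on bond)
bond 5 stroke→J1  (source Se1 imposes e)
bond 0 stroke→GY1  (closing 1-jn rule on J1)
bond 2 stroke→J3  (common-f at J3 fixed by 4)
bond 1 stroke→GY1  (GY1 both-in/both-out from 0)
bond 3 stroke→J2  (closing 0-jn rule on J2)

b0 →GY1
b1 →GY1
b2 →J3
b3 →J2
b4 →Sf1
b5 →J1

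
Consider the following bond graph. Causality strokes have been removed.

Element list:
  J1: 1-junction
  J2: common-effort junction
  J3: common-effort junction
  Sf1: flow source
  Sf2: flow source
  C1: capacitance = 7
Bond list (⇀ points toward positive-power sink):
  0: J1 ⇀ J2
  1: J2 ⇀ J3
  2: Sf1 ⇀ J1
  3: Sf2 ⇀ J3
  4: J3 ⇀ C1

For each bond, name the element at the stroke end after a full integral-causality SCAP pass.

β2 stroke→Sf1  (Sf1 fixes flow; stroke at Sf1)
β3 stroke→Sf2  (Sf2 fixes flow; stroke at Sf2)
β0 stroke→J1  (J1: bond 2 brought flow, rest push out)
β1 stroke→J2  (J2: last free bond brings effort in)
β4 stroke→J3  (J3: last free bond brings effort in)

β0 stroke at J1
β1 stroke at J2
β2 stroke at Sf1
β3 stroke at Sf2
β4 stroke at J3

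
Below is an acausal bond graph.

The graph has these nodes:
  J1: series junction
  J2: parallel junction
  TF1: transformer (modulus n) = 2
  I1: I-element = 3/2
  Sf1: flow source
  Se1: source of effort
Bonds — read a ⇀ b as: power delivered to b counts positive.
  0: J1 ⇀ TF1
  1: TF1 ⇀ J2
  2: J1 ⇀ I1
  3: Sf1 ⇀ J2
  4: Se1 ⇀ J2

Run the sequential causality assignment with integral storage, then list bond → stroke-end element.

β0 |J1
β1 |TF1
β2 |I1
β3 |Sf1
β4 |J2

#3 |Sf1  (source Sf1 imposes f)
#4 |J2  (source Se1 imposes e)
#1 |TF1  (common-e at J2 fixed by 4)
#0 |J1  (through TF1, causality passes straight; one stroke at TF1)
#2 |I1  (only one flow-in slot at J1)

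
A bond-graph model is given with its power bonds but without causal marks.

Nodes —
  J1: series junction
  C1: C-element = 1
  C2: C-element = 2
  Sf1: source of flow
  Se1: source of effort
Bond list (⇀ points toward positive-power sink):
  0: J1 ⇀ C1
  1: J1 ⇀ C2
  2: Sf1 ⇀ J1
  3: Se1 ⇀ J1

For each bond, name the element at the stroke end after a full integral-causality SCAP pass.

#0 →J1
#1 →J1
#2 →Sf1
#3 →J1

bond 2 stroke→Sf1  (Sf1 fixes flow; stroke at Sf1)
bond 3 stroke→J1  (Se1 fixes effort; stroke away)
bond 0 stroke→J1  (1-jn J1 has f-setter on 2)
bond 1 stroke→J1  (1-jn J1 has f-setter on 2)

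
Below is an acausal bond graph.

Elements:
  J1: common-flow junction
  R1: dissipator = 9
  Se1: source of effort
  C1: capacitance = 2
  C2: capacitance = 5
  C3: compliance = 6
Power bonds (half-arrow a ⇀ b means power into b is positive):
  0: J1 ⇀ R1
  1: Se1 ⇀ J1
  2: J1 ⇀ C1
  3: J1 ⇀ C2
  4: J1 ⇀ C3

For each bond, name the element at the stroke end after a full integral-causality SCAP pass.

b1 |J1  (Se1 fixes effort; stroke away)
b2 |J1  (prefer integral on C1)
b3 |J1  (C2 integral (e out))
b4 |J1  (C3: C, integral causality)
b0 |R1  (J1: last free bond brings flow in)

bond 0 →R1
bond 1 →J1
bond 2 →J1
bond 3 →J1
bond 4 →J1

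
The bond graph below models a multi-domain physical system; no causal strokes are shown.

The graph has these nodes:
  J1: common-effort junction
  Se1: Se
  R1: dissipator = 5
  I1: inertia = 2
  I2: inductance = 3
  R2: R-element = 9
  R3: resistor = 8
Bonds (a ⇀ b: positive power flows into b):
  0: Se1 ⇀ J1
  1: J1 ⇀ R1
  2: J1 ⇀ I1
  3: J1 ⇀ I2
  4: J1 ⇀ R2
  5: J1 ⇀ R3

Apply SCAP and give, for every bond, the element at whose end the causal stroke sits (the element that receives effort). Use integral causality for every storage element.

β0 |J1
β1 |R1
β2 |I1
β3 |I2
β4 |R2
β5 |R3

#0 stroke at J1  (source Se1 imposes e)
#1 stroke at R1  (common-e at J1 fixed by 0)
#2 stroke at I1  (common-e at J1 fixed by 0)
#3 stroke at I2  (J1 effort already set via bond 0)
#4 stroke at R2  (common-e at J1 fixed by 0)
#5 stroke at R3  (J1 effort already set via bond 0)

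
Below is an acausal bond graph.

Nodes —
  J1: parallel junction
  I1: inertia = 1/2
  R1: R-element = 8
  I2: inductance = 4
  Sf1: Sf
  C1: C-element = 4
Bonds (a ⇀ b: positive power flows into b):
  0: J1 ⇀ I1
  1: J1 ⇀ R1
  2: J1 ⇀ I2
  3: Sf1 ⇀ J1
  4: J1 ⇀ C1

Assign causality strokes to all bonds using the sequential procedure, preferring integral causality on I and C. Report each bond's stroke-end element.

b3 stroke at Sf1  (source Sf1 imposes f)
b0 stroke at I1  (I1 outputs flow p/I1)
b2 stroke at I2  (I2: I, integral causality)
b4 stroke at J1  (prefer integral on C1)
b1 stroke at R1  (J1: bond 4 brought effort, rest push out)

b0 stroke→I1
b1 stroke→R1
b2 stroke→I2
b3 stroke→Sf1
b4 stroke→J1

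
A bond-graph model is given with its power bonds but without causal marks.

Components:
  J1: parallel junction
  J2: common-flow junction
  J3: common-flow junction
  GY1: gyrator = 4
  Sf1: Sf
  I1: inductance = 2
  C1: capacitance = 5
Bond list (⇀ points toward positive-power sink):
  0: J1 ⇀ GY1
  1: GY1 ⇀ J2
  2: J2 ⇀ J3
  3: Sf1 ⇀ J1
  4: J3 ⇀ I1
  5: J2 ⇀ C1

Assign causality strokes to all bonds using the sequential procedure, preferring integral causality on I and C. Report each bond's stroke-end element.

#3 stroke→Sf1  (Sf1: flow source, stroke at near end)
#0 stroke→J1  (only one effort-in slot at J1)
#1 stroke→J2  (GY GY1: same side as bond 0)
#4 stroke→I1  (I1: I, integral causality)
#2 stroke→J3  (J3 flow already set via bond 4)
#5 stroke→J2  (1-jn J2 has f-setter on 2)

bond 0 stroke→J1
bond 1 stroke→J2
bond 2 stroke→J3
bond 3 stroke→Sf1
bond 4 stroke→I1
bond 5 stroke→J2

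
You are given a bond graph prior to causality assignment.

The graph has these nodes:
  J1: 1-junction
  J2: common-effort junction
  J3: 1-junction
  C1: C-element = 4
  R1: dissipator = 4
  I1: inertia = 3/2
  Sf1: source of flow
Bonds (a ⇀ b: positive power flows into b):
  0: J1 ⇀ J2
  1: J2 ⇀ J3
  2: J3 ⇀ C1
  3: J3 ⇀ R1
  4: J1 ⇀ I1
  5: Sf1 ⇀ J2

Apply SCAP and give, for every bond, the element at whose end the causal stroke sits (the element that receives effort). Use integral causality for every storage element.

#0 |J1
#1 |J2
#2 |J3
#3 |J3
#4 |I1
#5 |Sf1

bond 5 stroke→Sf1  (Sf1: flow source, stroke at near end)
bond 2 stroke→J3  (C1 outputs effort q/C1)
bond 4 stroke→I1  (I1: I, integral causality)
bond 0 stroke→J1  (J1 flow already set via bond 4)
bond 1 stroke→J2  (J2 needs exactly one e-in)
bond 3 stroke→J3  (J3: bond 1 brought flow, rest push out)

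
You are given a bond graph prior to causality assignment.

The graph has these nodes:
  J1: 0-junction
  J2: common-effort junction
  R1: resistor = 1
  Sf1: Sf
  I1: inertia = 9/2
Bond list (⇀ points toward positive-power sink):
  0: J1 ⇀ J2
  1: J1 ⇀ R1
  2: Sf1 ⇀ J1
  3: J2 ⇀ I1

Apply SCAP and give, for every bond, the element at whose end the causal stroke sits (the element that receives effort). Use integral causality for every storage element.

b2 stroke→Sf1  (Sf1: flow source, stroke at near end)
b3 stroke→I1  (I1: I, integral causality)
b0 stroke→J2  (J2 needs exactly one e-in)
b1 stroke→J1  (closing 0-jn rule on J1)

bond 0 |J2
bond 1 |J1
bond 2 |Sf1
bond 3 |I1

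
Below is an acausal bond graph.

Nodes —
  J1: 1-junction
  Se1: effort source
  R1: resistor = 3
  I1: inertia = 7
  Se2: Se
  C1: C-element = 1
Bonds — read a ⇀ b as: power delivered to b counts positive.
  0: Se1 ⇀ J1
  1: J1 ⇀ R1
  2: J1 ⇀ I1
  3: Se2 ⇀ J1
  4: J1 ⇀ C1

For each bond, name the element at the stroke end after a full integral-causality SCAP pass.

β0 |J1
β1 |J1
β2 |I1
β3 |J1
β4 |J1

b0 stroke→J1  (source Se1 imposes e)
b3 stroke→J1  (Se2 (Se) sets effort on bond)
b2 stroke→I1  (prefer integral on I1)
b1 stroke→J1  (J1 flow already set via bond 2)
b4 stroke→J1  (1-jn J1 has f-setter on 2)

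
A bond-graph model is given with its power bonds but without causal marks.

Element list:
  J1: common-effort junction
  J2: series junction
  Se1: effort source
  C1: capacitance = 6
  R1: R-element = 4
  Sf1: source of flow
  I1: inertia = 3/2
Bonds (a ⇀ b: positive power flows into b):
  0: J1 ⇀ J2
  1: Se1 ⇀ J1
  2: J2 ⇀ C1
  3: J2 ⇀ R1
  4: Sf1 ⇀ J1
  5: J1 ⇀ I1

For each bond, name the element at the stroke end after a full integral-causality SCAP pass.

#0 →J2
#1 →J1
#2 →J2
#3 →R1
#4 →Sf1
#5 →I1

b1 |J1  (Se1: effort source, stroke at far end)
b4 |Sf1  (source Sf1 imposes f)
b0 |J2  (common-e at J1 fixed by 1)
b5 |I1  (J1: bond 1 brought effort, rest push out)
b2 |J2  (C1 integral (e out))
b3 |R1  (only one flow-in slot at J2)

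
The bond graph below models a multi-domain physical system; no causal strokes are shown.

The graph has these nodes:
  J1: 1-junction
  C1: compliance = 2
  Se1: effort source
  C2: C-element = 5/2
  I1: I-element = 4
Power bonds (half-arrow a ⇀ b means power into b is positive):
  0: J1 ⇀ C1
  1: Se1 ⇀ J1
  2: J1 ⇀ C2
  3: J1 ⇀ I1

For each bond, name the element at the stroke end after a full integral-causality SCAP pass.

b1 |J1  (Se1 (Se) sets effort on bond)
b0 |J1  (C1 outputs effort q/C1)
b2 |J1  (prefer integral on C2)
b3 |I1  (J1 needs exactly one f-in)

#0 stroke at J1
#1 stroke at J1
#2 stroke at J1
#3 stroke at I1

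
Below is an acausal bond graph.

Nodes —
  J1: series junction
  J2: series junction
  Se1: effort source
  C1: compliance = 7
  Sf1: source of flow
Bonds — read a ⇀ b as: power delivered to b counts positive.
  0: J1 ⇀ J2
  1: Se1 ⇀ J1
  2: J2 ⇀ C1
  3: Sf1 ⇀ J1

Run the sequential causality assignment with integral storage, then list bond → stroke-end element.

β1 |J1  (source Se1 imposes e)
β3 |Sf1  (Sf1: flow source, stroke at near end)
β0 |J1  (1-jn J1 has f-setter on 3)
β2 |J2  (common-f at J2 fixed by 0)

#0 |J1
#1 |J1
#2 |J2
#3 |Sf1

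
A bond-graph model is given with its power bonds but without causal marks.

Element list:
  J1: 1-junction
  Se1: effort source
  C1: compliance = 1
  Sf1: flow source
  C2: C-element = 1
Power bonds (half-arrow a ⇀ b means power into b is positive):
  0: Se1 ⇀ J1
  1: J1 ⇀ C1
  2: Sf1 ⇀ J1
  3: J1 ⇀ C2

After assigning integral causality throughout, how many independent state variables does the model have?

2  (C1, C2 all integral)

β0 →J1  (Se1 (Se) sets effort on bond)
β2 →Sf1  (source Sf1 imposes f)
β1 →J1  (common-f at J1 fixed by 2)
β3 →J1  (J1 flow already set via bond 2)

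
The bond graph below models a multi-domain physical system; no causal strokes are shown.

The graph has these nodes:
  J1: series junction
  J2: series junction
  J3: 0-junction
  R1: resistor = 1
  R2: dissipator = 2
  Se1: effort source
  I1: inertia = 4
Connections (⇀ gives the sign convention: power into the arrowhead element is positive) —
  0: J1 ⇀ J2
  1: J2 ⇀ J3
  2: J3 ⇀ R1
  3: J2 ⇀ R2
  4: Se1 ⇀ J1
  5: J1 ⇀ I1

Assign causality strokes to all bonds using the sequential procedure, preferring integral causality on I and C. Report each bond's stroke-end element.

β0 stroke at J1
β1 stroke at J2
β2 stroke at J3
β3 stroke at J2
β4 stroke at J1
β5 stroke at I1

bond 4 stroke at J1  (Se1: effort source, stroke at far end)
bond 5 stroke at I1  (prefer integral on I1)
bond 0 stroke at J1  (1-jn J1 has f-setter on 5)
bond 1 stroke at J2  (J2: bond 0 brought flow, rest push out)
bond 3 stroke at J2  (J2 flow already set via bond 0)
bond 2 stroke at J3  (J3: last free bond brings effort in)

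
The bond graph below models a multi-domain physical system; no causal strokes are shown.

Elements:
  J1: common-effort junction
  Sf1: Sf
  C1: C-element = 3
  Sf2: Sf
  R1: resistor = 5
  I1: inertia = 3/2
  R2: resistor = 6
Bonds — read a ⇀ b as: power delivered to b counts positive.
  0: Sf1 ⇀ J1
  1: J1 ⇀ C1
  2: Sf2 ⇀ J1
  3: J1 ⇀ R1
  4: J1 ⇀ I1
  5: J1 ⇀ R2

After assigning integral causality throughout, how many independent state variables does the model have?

β0 stroke→Sf1  (source Sf1 imposes f)
β2 stroke→Sf2  (Sf2 (Sf) sets flow on bond)
β1 stroke→J1  (C1: C, integral causality)
β3 stroke→R1  (0-jn J1 has e-setter on 1)
β4 stroke→I1  (J1: bond 1 brought effort, rest push out)
β5 stroke→R2  (0-jn J1 has e-setter on 1)

2  (C1, I1 all integral)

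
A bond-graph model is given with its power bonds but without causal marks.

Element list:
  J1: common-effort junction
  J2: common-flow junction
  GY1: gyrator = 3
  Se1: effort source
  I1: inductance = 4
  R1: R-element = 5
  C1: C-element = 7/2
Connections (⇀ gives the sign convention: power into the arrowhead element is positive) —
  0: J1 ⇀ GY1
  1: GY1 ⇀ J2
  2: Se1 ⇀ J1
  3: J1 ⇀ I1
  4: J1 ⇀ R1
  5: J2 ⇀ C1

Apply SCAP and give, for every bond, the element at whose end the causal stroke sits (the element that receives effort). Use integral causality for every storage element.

β0 stroke→GY1
β1 stroke→GY1
β2 stroke→J1
β3 stroke→I1
β4 stroke→R1
β5 stroke→J2

bond 2 stroke→J1  (Se1 fixes effort; stroke away)
bond 0 stroke→GY1  (J1 effort already set via bond 2)
bond 3 stroke→I1  (J1 effort already set via bond 2)
bond 4 stroke→R1  (common-e at J1 fixed by 2)
bond 1 stroke→GY1  (GY1: gyrator matches bond 0)
bond 5 stroke→J2  (J2 flow already set via bond 1)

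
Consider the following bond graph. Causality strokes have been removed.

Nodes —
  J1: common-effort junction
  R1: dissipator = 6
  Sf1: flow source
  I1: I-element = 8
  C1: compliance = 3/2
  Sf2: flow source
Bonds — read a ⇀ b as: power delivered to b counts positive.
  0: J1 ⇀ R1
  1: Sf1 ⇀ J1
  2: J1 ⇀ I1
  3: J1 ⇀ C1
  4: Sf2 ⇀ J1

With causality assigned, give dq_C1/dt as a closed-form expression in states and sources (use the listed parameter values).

dq_C1/dt = F_Sf1 + F_Sf2 - p_I1/8 - q_C1/9

b1 stroke→Sf1  (Sf1: flow source, stroke at near end)
b4 stroke→Sf2  (Sf2: flow source, stroke at near end)
b2 stroke→I1  (I1 outputs flow p/I1)
b3 stroke→J1  (C1 outputs effort q/C1)
b0 stroke→R1  (0-jn J1 has e-setter on 3)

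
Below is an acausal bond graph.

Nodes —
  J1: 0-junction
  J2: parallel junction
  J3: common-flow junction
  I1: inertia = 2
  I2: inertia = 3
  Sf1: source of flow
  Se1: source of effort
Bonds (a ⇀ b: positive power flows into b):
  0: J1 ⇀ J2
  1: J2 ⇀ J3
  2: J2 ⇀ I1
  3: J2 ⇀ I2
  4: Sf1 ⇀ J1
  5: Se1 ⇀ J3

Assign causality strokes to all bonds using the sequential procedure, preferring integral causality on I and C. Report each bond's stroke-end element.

#0 stroke→J1
#1 stroke→J2
#2 stroke→I1
#3 stroke→I2
#4 stroke→Sf1
#5 stroke→J3

#4 stroke at Sf1  (Sf1 (Sf) sets flow on bond)
#5 stroke at J3  (Se1: effort source, stroke at far end)
#0 stroke at J1  (closing 0-jn rule on J1)
#1 stroke at J2  (J3: last free bond brings flow in)
#2 stroke at I1  (common-e at J2 fixed by 1)
#3 stroke at I2  (J2: bond 1 brought effort, rest push out)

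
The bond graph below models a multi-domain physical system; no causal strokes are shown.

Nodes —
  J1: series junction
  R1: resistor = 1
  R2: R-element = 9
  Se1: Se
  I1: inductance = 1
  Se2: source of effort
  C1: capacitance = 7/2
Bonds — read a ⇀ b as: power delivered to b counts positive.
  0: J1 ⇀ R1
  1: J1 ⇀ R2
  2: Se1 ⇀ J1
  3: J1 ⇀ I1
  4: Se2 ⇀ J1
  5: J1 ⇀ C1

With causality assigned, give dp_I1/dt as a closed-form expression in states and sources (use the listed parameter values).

bond 2 stroke→J1  (Se1 (Se) sets effort on bond)
bond 4 stroke→J1  (Se2 fixes effort; stroke away)
bond 3 stroke→I1  (I1 outputs flow p/I1)
bond 0 stroke→J1  (1-jn J1 has f-setter on 3)
bond 1 stroke→J1  (J1: bond 3 brought flow, rest push out)
bond 5 stroke→J1  (J1 flow already set via bond 3)

dp_I1/dt = E_Se1 + E_Se2 - 10*p_I1 - 2*q_C1/7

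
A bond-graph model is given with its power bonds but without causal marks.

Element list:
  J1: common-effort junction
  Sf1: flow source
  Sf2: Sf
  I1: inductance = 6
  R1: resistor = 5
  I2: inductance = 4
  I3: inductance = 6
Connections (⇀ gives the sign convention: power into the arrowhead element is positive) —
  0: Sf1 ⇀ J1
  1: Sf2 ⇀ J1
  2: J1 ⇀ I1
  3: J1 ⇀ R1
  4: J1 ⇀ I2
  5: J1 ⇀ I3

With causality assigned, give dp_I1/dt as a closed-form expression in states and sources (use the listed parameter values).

dp_I1/dt = 5*F_Sf1 + 5*F_Sf2 - 5*p_I1/6 - 5*p_I2/4 - 5*p_I3/6

#0 stroke at Sf1  (Sf1: flow source, stroke at near end)
#1 stroke at Sf2  (Sf2 (Sf) sets flow on bond)
#2 stroke at I1  (I1 integral (f out))
#4 stroke at I2  (I2 outputs flow p/I2)
#5 stroke at I3  (I3: I, integral causality)
#3 stroke at J1  (J1: last free bond brings effort in)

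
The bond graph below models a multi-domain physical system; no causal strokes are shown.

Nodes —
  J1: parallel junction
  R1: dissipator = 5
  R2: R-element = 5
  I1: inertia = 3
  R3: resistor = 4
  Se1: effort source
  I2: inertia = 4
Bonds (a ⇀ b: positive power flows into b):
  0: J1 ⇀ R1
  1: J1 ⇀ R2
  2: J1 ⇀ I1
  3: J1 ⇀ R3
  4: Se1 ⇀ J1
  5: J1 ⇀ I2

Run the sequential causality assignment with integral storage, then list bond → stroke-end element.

#0 stroke at R1
#1 stroke at R2
#2 stroke at I1
#3 stroke at R3
#4 stroke at J1
#5 stroke at I2

#4 →J1  (Se1: effort source, stroke at far end)
#0 →R1  (0-jn J1 has e-setter on 4)
#1 →R2  (common-e at J1 fixed by 4)
#2 →I1  (J1: bond 4 brought effort, rest push out)
#3 →R3  (J1 effort already set via bond 4)
#5 →I2  (J1: bond 4 brought effort, rest push out)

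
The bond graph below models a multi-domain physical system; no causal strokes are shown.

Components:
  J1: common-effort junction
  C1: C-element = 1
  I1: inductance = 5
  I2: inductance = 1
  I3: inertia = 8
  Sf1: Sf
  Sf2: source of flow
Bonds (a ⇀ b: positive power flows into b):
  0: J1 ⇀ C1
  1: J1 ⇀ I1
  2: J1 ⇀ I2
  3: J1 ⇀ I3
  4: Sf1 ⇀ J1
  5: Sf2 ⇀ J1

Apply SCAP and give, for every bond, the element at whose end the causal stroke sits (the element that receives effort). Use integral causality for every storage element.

b0 stroke→J1
b1 stroke→I1
b2 stroke→I2
b3 stroke→I3
b4 stroke→Sf1
b5 stroke→Sf2

bond 4 stroke→Sf1  (Sf1 (Sf) sets flow on bond)
bond 5 stroke→Sf2  (Sf2 fixes flow; stroke at Sf2)
bond 0 stroke→J1  (prefer integral on C1)
bond 1 stroke→I1  (0-jn J1 has e-setter on 0)
bond 2 stroke→I2  (common-e at J1 fixed by 0)
bond 3 stroke→I3  (0-jn J1 has e-setter on 0)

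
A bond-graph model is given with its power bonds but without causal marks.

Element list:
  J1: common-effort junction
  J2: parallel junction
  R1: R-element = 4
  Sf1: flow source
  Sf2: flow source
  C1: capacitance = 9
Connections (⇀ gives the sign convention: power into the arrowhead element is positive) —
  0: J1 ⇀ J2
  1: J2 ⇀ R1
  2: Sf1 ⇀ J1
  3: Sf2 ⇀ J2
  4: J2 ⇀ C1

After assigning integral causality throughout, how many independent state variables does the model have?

1  (C1 all integral)

b2 →Sf1  (Sf1 (Sf) sets flow on bond)
b3 →Sf2  (Sf2 (Sf) sets flow on bond)
b0 →J1  (closing 0-jn rule on J1)
b4 →J2  (C1 integral (e out))
b1 →R1  (J2: bond 4 brought effort, rest push out)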